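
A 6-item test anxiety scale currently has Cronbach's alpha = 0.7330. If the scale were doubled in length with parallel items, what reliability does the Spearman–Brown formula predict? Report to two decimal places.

Length factor m = 2
α' = m·α / (1 + (m−1)·α)
   = 2 × 0.7330 / (1 + (2 − 1) × 0.7330)
   = 1.4660 / 1.7330 = 0.85

predicted reliability = 0.85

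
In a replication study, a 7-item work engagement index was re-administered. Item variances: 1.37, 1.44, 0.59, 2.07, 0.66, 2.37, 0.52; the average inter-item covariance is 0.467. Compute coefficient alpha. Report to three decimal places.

Σσ²ᵢ = 1.37 + 1.44 + 0.59 + 2.07 + 0.66 + 2.37 + 0.52 = 9.02
Sum of the 21 distinct covariances = 21 × 0.467 = 9.807
σ²_T = Σσ²ᵢ + 2·Σcov = 9.02 + 2 × 9.807 = 28.634
α = (7/6)·(1 − 9.02/28.634) = 0.799

coefficient alpha = 0.799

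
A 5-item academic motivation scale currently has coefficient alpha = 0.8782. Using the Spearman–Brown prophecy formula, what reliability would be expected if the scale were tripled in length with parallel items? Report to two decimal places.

predicted reliability = 0.96

Length factor m = 3
α' = m·α / (1 + (m−1)·α)
   = 3 × 0.8782 / (1 + (3 − 1) × 0.8782)
   = 2.6346 / 2.7564 = 0.96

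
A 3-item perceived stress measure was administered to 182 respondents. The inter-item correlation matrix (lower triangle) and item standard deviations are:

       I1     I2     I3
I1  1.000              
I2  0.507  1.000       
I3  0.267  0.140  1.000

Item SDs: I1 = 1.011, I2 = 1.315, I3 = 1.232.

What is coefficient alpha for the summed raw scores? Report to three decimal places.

Σσ²ᵢ = 1.011² + 1.315² + 1.232² = 4.2692
Covariances σ_ij = r_ij · s_i · s_j:
  σ(I1,I2) = 0.507 × 1.011 × 1.315 = 0.6740
  σ(I1,I3) = 0.267 × 1.011 × 1.232 = 0.3326
  σ(I2,I3) = 0.140 × 1.315 × 1.232 = 0.2268
σ²_T = Σσ²ᵢ + 2·Σσ_ij = 4.2692 + 2 × 1.2334 = 6.7360
α = (3/2)·(1 − 4.2692/6.7360) = 0.549

coefficient alpha = 0.549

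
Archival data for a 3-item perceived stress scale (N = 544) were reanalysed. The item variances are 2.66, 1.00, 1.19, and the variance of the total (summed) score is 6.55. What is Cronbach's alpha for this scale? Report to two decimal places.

sum of item variances = 2.66 + 1.00 + 1.19 = 4.85
α = (k/(k−1))·(1 − sum of item variances/total variance) = (3/2)·(1 − 4.85/6.55) = 0.39

α = 0.39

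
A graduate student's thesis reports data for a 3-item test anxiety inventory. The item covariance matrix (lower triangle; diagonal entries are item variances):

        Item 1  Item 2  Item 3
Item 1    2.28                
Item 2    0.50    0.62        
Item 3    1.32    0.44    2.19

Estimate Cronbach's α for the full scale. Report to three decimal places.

α = 0.706

Σσᵢ² = 2.28 + 0.62 + 2.19 = 5.09
Σ_{i<j} σ_ij = 2.26
Var(T) = 5.09 + 2 × 2.26 = 9.61
α = (k/(k−1))·(1 − Σσᵢ²/Var(T)) = (3/2)·(1 − 5.09/9.61) = 0.706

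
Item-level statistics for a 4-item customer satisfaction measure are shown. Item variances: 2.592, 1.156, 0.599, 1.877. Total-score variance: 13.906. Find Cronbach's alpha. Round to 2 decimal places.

α = 0.74

Σσ²ᵢ = 2.592 + 1.156 + 0.599 + 1.877 = 6.224
α = (k/(k−1))·(1 − Σσ²ᵢ/σ²_T) = (4/3)·(1 − 6.224/13.906) = 0.74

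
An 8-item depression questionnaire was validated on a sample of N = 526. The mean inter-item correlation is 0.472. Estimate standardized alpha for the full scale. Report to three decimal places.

Standardized α = k·r̄ / (1 + (k−1)·r̄) = 8 × 0.472 / (1 + 7 × 0.472)
  = 3.7760 / 4.3040 = 0.877

standardized alpha = 0.877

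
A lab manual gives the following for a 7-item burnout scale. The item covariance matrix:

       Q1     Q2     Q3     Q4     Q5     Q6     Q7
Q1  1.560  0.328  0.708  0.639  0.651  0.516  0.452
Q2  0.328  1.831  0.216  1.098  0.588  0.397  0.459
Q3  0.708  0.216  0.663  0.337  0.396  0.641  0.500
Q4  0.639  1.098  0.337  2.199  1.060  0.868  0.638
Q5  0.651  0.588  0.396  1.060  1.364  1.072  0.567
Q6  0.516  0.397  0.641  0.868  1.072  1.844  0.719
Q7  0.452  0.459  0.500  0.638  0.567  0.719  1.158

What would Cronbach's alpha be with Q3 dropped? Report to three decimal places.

Remaining items: Q1, Q2, Q4, Q5, Q6, Q7 (k = 6).
ΣVar(i) = 1.560 + 1.831 + 2.199 + 1.364 + 1.844 + 1.158 = 9.956
total variance = 9.956 + 2 × 10.052 = 30.060
α (item deleted) = (6/5)·(1 − 9.956/30.060) = 0.803

α = 0.803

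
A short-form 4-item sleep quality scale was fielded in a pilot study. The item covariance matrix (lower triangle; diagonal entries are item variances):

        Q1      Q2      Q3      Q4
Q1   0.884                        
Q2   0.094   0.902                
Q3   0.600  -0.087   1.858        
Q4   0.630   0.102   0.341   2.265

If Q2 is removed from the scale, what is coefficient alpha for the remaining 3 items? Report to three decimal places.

coefficient alpha = 0.578

Remaining items: Q1, Q3, Q4 (k = 3).
Σσᵢ² = 0.884 + 1.858 + 2.265 = 5.007
σ²_total = 5.007 + 2 × 1.571 = 8.149
α (item deleted) = (3/2)·(1 − 5.007/8.149) = 0.578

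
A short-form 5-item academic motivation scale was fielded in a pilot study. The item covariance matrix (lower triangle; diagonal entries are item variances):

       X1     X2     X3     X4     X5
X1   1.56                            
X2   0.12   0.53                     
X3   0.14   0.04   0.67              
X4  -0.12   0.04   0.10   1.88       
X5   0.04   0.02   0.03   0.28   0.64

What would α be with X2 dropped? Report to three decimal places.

α = 0.220

Remaining items: X1, X3, X4, X5 (k = 4).
ΣVar(i) = 1.56 + 0.67 + 1.88 + 0.64 = 4.75
σ²_T = 4.75 + 2 × 0.47 = 5.69
α (item deleted) = (4/3)·(1 − 4.75/5.69) = 0.220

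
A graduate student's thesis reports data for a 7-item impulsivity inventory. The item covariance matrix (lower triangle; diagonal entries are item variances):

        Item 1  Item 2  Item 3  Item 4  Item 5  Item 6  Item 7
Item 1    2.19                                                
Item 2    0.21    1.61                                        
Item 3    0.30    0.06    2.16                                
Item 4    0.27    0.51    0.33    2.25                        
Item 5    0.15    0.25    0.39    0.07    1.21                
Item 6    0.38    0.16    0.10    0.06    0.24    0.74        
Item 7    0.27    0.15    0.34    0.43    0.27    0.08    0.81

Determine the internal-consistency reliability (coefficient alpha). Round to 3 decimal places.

α = 0.558

Σσᵢ² = 2.19 + 1.61 + 2.16 + 2.25 + 1.21 + 0.74 + 0.81 = 10.97
Σ_{i<j} σ_ij = 5.02
σ²_total = 10.97 + 2 × 5.02 = 21.01
α = (k/(k−1))·(1 − Σσᵢ²/σ²_total) = (7/6)·(1 − 10.97/21.01) = 0.558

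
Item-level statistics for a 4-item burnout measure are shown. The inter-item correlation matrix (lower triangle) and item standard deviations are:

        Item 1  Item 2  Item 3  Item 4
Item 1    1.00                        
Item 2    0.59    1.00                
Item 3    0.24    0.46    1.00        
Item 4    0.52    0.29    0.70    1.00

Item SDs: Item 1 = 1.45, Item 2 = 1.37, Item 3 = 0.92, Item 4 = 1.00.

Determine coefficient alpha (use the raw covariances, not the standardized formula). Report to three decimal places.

coefficient alpha = 0.761

Σσ²ᵢ = 1.45² + 1.37² + 0.92² + 1.00² = 5.8258
Covariances σ_ij = r_ij · s_i · s_j:
  σ(Item 1,Item 2) = 0.59 × 1.45 × 1.37 = 1.1720
  σ(Item 1,Item 3) = 0.24 × 1.45 × 0.92 = 0.3202
  σ(Item 1,Item 4) = 0.52 × 1.45 × 1.00 = 0.7540
  σ(Item 2,Item 3) = 0.46 × 1.37 × 0.92 = 0.5798
  σ(Item 2,Item 4) = 0.29 × 1.37 × 1.00 = 0.3973
  σ(Item 3,Item 4) = 0.70 × 0.92 × 1.00 = 0.6440
σ²_T = Σσ²ᵢ + 2·Σσ_ij = 5.8258 + 2 × 3.8673 = 13.5604
α = (4/3)·(1 − 5.8258/13.5604) = 0.761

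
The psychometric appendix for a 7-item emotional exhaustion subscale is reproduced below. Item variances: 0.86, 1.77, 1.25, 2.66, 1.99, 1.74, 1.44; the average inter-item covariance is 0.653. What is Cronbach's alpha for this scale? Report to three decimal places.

Σσ²ᵢ = 0.86 + 1.77 + 1.25 + 2.66 + 1.99 + 1.74 + 1.44 = 11.71
Sum of the 21 distinct covariances = 21 × 0.653 = 13.713
total variance = Σσ²ᵢ + 2·Σcov = 11.71 + 2 × 13.713 = 39.136
α = (7/6)·(1 − 11.71/39.136) = 0.818

α = 0.818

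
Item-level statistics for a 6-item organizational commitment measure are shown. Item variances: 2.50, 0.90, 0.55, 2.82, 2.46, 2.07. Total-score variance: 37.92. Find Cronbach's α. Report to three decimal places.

sum of item variances = 2.50 + 0.90 + 0.55 + 2.82 + 2.46 + 2.07 = 11.30
α = (k/(k−1))·(1 − sum of item variances/total variance) = (6/5)·(1 − 11.30/37.92) = 0.842

α = 0.842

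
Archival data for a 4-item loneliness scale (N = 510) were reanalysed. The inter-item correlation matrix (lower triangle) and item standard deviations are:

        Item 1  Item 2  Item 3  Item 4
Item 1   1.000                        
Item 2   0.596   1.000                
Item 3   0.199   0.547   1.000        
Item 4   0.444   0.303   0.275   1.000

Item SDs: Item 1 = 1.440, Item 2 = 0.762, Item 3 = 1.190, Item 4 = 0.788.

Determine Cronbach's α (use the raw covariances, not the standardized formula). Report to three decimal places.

Cronbach's α = 0.679

Σσ²ᵢ = 1.440² + 0.762² + 1.190² + 0.788² = 4.6913
Covariances σ_ij = r_ij · s_i · s_j:
  σ(Item 1,Item 2) = 0.596 × 1.440 × 0.762 = 0.6540
  σ(Item 1,Item 3) = 0.199 × 1.440 × 1.190 = 0.3410
  σ(Item 1,Item 4) = 0.444 × 1.440 × 0.788 = 0.5038
  σ(Item 2,Item 3) = 0.547 × 0.762 × 1.190 = 0.4960
  σ(Item 2,Item 4) = 0.303 × 0.762 × 0.788 = 0.1819
  σ(Item 3,Item 4) = 0.275 × 1.190 × 0.788 = 0.2579
σ²_T = Σσ²ᵢ + 2·Σσ_ij = 4.6913 + 2 × 2.4346 = 9.5605
α = (4/3)·(1 − 4.6913/9.5605) = 0.679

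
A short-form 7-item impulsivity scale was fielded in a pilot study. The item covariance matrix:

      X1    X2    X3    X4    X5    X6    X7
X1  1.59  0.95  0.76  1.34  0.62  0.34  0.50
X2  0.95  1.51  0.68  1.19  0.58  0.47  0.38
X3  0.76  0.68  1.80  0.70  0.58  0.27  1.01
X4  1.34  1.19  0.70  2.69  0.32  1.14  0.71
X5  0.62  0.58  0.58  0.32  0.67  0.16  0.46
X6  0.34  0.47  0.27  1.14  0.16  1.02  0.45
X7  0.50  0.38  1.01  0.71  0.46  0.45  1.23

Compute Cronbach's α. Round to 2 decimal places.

Cronbach's α = 0.84

Σσ²ᵢ = 1.59 + 1.51 + 1.80 + 2.69 + 0.67 + 1.02 + 1.23 = 10.51
Sum of the distinct covariances = 13.61
total variance = 10.51 + 2 × 13.61 = 37.73
α = (k/(k−1))·(1 − Σσ²ᵢ/total variance) = (7/6)·(1 − 10.51/37.73) = 0.84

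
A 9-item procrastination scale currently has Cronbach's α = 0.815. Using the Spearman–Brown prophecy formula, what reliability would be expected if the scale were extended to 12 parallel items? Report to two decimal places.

Length factor m = 12/9 = 1.3333
α' = m·α / (1 + (m−1)·α)
   = 12/9 × 0.815 / (1 + (12/9 − 1) × 0.815)
   = 1.0867 / 1.2717 = 0.85

predicted reliability = 0.85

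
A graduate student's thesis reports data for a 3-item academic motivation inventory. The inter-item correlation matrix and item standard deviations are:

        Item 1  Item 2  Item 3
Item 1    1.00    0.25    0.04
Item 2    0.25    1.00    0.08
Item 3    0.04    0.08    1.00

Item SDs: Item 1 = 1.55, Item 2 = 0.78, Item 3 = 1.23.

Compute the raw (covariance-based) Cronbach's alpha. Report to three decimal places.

Σσ²ᵢ = 1.55² + 0.78² + 1.23² = 4.5238
Covariances σ_ij = r_ij · s_i · s_j:
  σ(Item 1,Item 2) = 0.25 × 1.55 × 0.78 = 0.3023
  σ(Item 1,Item 3) = 0.04 × 1.55 × 1.23 = 0.0763
  σ(Item 2,Item 3) = 0.08 × 0.78 × 1.23 = 0.0768
σ²_T = Σσ²ᵢ + 2·Σσ_ij = 4.5238 + 2 × 0.4554 = 5.4346
α = (3/2)·(1 − 4.5238/5.4346) = 0.251

α = 0.251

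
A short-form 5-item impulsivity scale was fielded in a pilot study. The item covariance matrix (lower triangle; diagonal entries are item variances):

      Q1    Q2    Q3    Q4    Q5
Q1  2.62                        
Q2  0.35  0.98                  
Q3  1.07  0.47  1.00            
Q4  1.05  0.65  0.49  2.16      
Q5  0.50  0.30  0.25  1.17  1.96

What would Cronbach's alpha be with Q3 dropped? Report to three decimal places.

Cronbach's alpha = 0.680

Remaining items: Q1, Q2, Q4, Q5 (k = 4).
Σσᵢ² = 2.62 + 0.98 + 2.16 + 1.96 = 7.72
total variance = 7.72 + 2 × 4.02 = 15.76
α (item deleted) = (4/3)·(1 − 7.72/15.76) = 0.680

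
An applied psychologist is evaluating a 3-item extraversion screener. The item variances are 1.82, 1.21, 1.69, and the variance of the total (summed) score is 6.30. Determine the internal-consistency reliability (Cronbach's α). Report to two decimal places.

Cronbach's α = 0.38

ΣVar(i) = 1.82 + 1.21 + 1.69 = 4.72
α = (k/(k−1))·(1 − ΣVar(i)/total variance) = (3/2)·(1 − 4.72/6.30) = 0.38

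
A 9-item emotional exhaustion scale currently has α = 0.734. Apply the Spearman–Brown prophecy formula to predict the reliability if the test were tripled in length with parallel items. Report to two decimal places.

predicted reliability = 0.89

Length factor m = 3
α' = m·α / (1 + (m−1)·α)
   = 3 × 0.734 / (1 + (3 − 1) × 0.734)
   = 2.2020 / 2.4680 = 0.89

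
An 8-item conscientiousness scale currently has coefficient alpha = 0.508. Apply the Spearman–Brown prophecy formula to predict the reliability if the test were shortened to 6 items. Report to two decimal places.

predicted reliability = 0.44

Length factor m = 6/8 = 0.7500
α' = m·α / (1 − (1−m)·α)
   = 6/8 × 0.508 / (1 − (1 − 6/8) × 0.508)
   = 0.3810 / 0.8730 = 0.44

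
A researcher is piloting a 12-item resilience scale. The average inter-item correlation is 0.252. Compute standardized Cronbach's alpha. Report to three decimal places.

standardized Cronbach's alpha = 0.802

Standardized α = k·r̄ / (1 + (k−1)·r̄) = 12 × 0.252 / (1 + 11 × 0.252)
  = 3.0240 / 3.7720 = 0.802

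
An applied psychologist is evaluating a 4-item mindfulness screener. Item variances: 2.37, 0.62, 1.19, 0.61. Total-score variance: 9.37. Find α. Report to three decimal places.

α = 0.652

sum of item variances = 2.37 + 0.62 + 1.19 + 0.61 = 4.79
α = (k/(k−1))·(1 − sum of item variances/Var(T)) = (4/3)·(1 − 4.79/9.37) = 0.652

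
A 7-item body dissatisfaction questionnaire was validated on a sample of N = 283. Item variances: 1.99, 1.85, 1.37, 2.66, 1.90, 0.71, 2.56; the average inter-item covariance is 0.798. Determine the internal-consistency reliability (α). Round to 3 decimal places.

α = 0.840

sum of item variances = 1.99 + 1.85 + 1.37 + 2.66 + 1.90 + 0.71 + 2.56 = 13.04
Sum of the 21 distinct covariances = 21 × 0.798 = 16.758
total variance = sum of item variances + 2·Σcov = 13.04 + 2 × 16.758 = 46.556
α = (7/6)·(1 − 13.04/46.556) = 0.840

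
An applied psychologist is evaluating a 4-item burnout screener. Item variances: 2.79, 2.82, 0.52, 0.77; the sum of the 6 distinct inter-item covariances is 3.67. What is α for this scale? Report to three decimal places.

Σσᵢ² = 2.79 + 2.82 + 0.52 + 0.77 = 6.90
Sum of distinct covariances = 3.67
total variance = Σσᵢ² + 2·Σcov = 6.90 + 2 × 3.67 = 14.24
α = (4/3)·(1 − 6.90/14.24) = 0.687

α = 0.687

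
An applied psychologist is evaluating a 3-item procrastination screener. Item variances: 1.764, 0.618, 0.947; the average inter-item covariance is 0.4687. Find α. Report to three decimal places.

ΣVar(i) = 1.764 + 0.618 + 0.947 = 3.329
Sum of the 3 distinct covariances = 3 × 0.4687 = 1.4061
σ²_T = ΣVar(i) + 2·Σcov = 3.329 + 2 × 1.4061 = 6.1412
α = (3/2)·(1 − 3.329/6.1412) = 0.687

α = 0.687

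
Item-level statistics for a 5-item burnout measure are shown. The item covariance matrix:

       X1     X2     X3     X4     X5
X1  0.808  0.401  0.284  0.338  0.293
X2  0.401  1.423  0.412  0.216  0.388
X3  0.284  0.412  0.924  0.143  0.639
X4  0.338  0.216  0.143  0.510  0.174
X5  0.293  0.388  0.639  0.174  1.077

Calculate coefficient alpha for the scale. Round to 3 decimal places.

Σσ²ᵢ = 0.808 + 1.423 + 0.924 + 0.510 + 1.077 = 4.742
Sum of off-diagonal covariances = 3.288
σ²_total = 4.742 + 2 × 3.288 = 11.318
α = (k/(k−1))·(1 − Σσ²ᵢ/σ²_total) = (5/4)·(1 − 4.742/11.318) = 0.726

α = 0.726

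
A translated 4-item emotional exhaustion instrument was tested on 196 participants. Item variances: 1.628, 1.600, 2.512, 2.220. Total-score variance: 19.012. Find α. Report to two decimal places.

sum of item variances = 1.628 + 1.600 + 2.512 + 2.220 = 7.960
α = (k/(k−1))·(1 − sum of item variances/total variance) = (4/3)·(1 − 7.960/19.012) = 0.78

α = 0.78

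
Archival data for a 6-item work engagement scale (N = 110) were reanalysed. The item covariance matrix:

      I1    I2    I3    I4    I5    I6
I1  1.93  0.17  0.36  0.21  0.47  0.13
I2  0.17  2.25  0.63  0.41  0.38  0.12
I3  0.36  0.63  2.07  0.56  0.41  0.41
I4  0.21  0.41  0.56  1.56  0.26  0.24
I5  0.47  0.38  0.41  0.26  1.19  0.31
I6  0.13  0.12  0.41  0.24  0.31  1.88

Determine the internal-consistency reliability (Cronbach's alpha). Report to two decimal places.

Cronbach's alpha = 0.58

Σσ²ᵢ = 1.93 + 2.25 + 2.07 + 1.56 + 1.19 + 1.88 = 10.88
Σ_{i<j} σ_ij = 5.07
σ²_T = 10.88 + 2 × 5.07 = 21.02
α = (k/(k−1))·(1 − Σσ²ᵢ/σ²_T) = (6/5)·(1 − 10.88/21.02) = 0.58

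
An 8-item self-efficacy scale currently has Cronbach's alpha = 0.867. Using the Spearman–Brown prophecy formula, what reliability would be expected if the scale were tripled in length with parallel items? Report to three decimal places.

Length factor m = 3
α' = m·α / (1 + (m−1)·α)
   = 3 × 0.867 / (1 + (3 − 1) × 0.867)
   = 2.6010 / 2.7340 = 0.951

predicted reliability = 0.951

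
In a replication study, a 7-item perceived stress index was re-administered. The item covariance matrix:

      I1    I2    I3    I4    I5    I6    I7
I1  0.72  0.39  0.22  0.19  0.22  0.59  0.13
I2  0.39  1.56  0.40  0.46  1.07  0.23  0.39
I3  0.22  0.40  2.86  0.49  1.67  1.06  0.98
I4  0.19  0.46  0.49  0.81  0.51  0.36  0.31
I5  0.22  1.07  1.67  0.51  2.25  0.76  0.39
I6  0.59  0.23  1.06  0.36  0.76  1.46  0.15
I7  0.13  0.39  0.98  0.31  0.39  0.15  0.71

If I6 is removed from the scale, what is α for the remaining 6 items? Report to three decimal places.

α = 0.764

Remaining items: I1, I2, I3, I4, I5, I7 (k = 6).
sum of item variances = 0.72 + 1.56 + 2.86 + 0.81 + 2.25 + 0.71 = 8.91
σ²_total = 8.91 + 2 × 7.82 = 24.55
α (item deleted) = (6/5)·(1 − 8.91/24.55) = 0.764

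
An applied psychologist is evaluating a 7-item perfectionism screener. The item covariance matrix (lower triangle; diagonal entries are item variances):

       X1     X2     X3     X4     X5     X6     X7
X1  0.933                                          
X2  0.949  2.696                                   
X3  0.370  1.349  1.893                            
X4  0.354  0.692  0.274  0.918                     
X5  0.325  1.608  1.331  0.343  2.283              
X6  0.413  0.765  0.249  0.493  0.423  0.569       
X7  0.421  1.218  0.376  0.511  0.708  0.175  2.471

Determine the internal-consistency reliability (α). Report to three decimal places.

sum of item variances = 0.933 + 2.696 + 1.893 + 0.918 + 2.283 + 0.569 + 2.471 = 11.763
Sum of the distinct covariances = 13.347
σ²_total = 11.763 + 2 × 13.347 = 38.457
α = (k/(k−1))·(1 − sum of item variances/σ²_total) = (7/6)·(1 − 11.763/38.457) = 0.810

α = 0.810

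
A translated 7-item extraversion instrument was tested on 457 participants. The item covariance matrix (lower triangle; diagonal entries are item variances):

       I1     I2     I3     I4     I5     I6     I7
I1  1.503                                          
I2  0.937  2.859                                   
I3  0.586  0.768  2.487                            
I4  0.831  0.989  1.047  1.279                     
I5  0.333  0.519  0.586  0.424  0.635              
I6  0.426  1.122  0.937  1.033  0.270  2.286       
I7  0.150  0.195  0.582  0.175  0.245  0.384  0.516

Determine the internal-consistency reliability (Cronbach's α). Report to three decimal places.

Σσ²ᵢ = 1.503 + 2.859 + 2.487 + 1.279 + 0.635 + 2.286 + 0.516 = 11.565
Sum of the distinct covariances = 12.539
σ²_T = 11.565 + 2 × 12.539 = 36.643
α = (k/(k−1))·(1 − Σσ²ᵢ/σ²_T) = (7/6)·(1 − 11.565/36.643) = 0.798

Cronbach's α = 0.798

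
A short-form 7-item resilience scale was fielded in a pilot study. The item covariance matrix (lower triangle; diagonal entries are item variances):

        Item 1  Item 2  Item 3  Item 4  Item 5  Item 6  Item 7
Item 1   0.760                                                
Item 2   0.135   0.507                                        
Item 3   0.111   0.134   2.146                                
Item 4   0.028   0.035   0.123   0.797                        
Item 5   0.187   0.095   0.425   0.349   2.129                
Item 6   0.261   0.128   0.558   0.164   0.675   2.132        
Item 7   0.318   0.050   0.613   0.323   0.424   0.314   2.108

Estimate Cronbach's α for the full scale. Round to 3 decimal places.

Σσ²ᵢ = 0.760 + 0.507 + 2.146 + 0.797 + 2.129 + 2.132 + 2.108 = 10.579
Sum of the distinct covariances = 5.450
σ²_total = 10.579 + 2 × 5.450 = 21.479
α = (k/(k−1))·(1 − Σσ²ᵢ/σ²_total) = (7/6)·(1 − 10.579/21.479) = 0.592

α = 0.592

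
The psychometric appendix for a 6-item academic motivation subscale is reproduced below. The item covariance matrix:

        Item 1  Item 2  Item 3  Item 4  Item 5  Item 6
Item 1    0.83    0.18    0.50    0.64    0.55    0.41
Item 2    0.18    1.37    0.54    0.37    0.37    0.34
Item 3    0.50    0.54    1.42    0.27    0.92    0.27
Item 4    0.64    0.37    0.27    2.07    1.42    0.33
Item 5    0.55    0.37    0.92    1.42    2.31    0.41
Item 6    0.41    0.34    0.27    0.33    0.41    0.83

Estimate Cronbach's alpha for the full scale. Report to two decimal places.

Σσᵢ² = 0.83 + 1.37 + 1.42 + 2.07 + 2.31 + 0.83 = 8.83
Σ_{i<j} σ_ij = 7.52
Var(T) = 8.83 + 2 × 7.52 = 23.87
α = (k/(k−1))·(1 − Σσᵢ²/Var(T)) = (6/5)·(1 − 8.83/23.87) = 0.76

Cronbach's alpha = 0.76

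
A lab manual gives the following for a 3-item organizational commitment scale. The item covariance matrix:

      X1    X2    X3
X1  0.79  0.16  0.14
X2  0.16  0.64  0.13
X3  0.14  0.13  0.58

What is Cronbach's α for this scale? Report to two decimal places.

Σσ²ᵢ = 0.79 + 0.64 + 0.58 = 2.01
Sum of off-diagonal covariances = 0.43
σ²_T = 2.01 + 2 × 0.43 = 2.87
α = (k/(k−1))·(1 − Σσ²ᵢ/σ²_T) = (3/2)·(1 − 2.01/2.87) = 0.45

α = 0.45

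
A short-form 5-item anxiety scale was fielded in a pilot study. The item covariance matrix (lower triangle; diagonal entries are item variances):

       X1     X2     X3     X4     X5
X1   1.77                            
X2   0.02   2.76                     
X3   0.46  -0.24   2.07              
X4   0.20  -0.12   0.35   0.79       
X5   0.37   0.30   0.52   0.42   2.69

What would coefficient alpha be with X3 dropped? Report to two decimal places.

coefficient alpha = 0.31

Remaining items: X1, X2, X4, X5 (k = 4).
Σσᵢ² = 1.77 + 2.76 + 0.79 + 2.69 = 8.01
σ²_T = 8.01 + 2 × 1.19 = 10.39
α (item deleted) = (4/3)·(1 − 8.01/10.39) = 0.31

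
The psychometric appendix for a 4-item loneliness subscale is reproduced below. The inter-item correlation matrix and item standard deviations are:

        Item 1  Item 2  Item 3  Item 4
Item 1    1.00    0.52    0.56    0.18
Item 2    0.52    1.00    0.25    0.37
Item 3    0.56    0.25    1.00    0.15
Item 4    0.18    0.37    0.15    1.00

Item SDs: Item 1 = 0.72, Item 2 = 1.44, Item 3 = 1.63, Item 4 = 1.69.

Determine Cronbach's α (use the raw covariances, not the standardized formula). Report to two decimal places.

α = 0.60

Σσ²ᵢ = 0.72² + 1.44² + 1.63² + 1.69² = 8.1050
Covariances σ_ij = r_ij · s_i · s_j:
  σ(Item 1,Item 2) = 0.52 × 0.72 × 1.44 = 0.5391
  σ(Item 1,Item 3) = 0.56 × 0.72 × 1.63 = 0.6572
  σ(Item 1,Item 4) = 0.18 × 0.72 × 1.69 = 0.2190
  σ(Item 2,Item 3) = 0.25 × 1.44 × 1.63 = 0.5868
  σ(Item 2,Item 4) = 0.37 × 1.44 × 1.69 = 0.9004
  σ(Item 3,Item 4) = 0.15 × 1.63 × 1.69 = 0.4132
σ²_T = Σσ²ᵢ + 2·Σσ_ij = 8.1050 + 2 × 3.3157 = 14.7364
α = (4/3)·(1 − 8.1050/14.7364) = 0.60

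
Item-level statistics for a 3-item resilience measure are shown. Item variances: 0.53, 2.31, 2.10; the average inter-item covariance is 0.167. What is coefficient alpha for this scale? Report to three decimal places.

coefficient alpha = 0.253

sum of item variances = 0.53 + 2.31 + 2.10 = 4.94
Sum of the 3 distinct covariances = 3 × 0.167 = 0.501
Var(T) = sum of item variances + 2·Σcov = 4.94 + 2 × 0.501 = 5.942
α = (3/2)·(1 − 4.94/5.942) = 0.253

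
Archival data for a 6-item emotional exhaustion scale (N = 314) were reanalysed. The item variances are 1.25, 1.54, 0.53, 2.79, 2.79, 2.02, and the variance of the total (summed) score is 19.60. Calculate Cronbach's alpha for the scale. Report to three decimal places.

Σσ²ᵢ = 1.25 + 1.54 + 0.53 + 2.79 + 2.79 + 2.02 = 10.92
α = (k/(k−1))·(1 − Σσ²ᵢ/σ²_T) = (6/5)·(1 − 10.92/19.60) = 0.531

α = 0.531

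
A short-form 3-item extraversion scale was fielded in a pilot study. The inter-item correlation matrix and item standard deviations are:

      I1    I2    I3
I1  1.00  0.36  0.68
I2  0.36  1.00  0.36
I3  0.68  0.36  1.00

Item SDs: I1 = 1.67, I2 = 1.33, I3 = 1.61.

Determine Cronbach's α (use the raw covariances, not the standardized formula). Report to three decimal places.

α = 0.731

Σσ²ᵢ = 1.67² + 1.33² + 1.61² = 7.1499
Covariances σ_ij = r_ij · s_i · s_j:
  σ(I1,I2) = 0.36 × 1.67 × 1.33 = 0.7996
  σ(I1,I3) = 0.68 × 1.67 × 1.61 = 1.8283
  σ(I2,I3) = 0.36 × 1.33 × 1.61 = 0.7709
σ²_T = Σσ²ᵢ + 2·Σσ_ij = 7.1499 + 2 × 3.3988 = 13.9475
α = (3/2)·(1 − 7.1499/13.9475) = 0.731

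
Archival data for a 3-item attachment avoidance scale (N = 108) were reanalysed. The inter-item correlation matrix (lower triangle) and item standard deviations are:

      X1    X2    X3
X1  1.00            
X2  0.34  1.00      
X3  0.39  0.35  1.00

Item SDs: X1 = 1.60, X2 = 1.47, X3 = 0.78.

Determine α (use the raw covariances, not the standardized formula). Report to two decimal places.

Σσ²ᵢ = 1.60² + 1.47² + 0.78² = 5.3293
Covariances σ_ij = r_ij · s_i · s_j:
  σ(X1,X2) = 0.34 × 1.60 × 1.47 = 0.7997
  σ(X1,X3) = 0.39 × 1.60 × 0.78 = 0.4867
  σ(X2,X3) = 0.35 × 1.47 × 0.78 = 0.4013
σ²_T = Σσ²ᵢ + 2·Σσ_ij = 5.3293 + 2 × 1.6877 = 8.7047
α = (3/2)·(1 − 5.3293/8.7047) = 0.58

α = 0.58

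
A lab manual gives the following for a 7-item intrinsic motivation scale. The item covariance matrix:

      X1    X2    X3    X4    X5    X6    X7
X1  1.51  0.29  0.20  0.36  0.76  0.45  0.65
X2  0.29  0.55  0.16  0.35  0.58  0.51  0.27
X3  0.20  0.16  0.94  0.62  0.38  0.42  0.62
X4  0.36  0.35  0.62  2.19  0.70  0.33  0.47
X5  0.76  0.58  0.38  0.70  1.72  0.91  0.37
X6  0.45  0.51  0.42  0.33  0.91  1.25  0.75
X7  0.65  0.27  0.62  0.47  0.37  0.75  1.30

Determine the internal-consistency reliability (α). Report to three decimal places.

α = 0.796

ΣVar(i) = 1.51 + 0.55 + 0.94 + 2.19 + 1.72 + 1.25 + 1.30 = 9.46
Sum of off-diagonal covariances = 10.15
total variance = 9.46 + 2 × 10.15 = 29.76
α = (k/(k−1))·(1 − ΣVar(i)/total variance) = (7/6)·(1 − 9.46/29.76) = 0.796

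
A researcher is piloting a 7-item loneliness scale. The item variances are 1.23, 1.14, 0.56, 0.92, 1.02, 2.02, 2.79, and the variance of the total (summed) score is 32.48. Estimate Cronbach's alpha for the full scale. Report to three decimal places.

Cronbach's alpha = 0.819

Σσ²ᵢ = 1.23 + 1.14 + 0.56 + 0.92 + 1.02 + 2.02 + 2.79 = 9.68
α = (k/(k−1))·(1 − Σσ²ᵢ/σ²_T) = (7/6)·(1 − 9.68/32.48) = 0.819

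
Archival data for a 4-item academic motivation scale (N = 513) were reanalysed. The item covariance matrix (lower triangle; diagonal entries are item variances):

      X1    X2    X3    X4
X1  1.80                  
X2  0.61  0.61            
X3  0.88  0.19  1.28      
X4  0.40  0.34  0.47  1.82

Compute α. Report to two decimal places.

Σσ²ᵢ = 1.80 + 0.61 + 1.28 + 1.82 = 5.51
Σ_{i<j} σ_ij = 2.89
σ²_total = 5.51 + 2 × 2.89 = 11.29
α = (k/(k−1))·(1 − Σσ²ᵢ/σ²_total) = (4/3)·(1 − 5.51/11.29) = 0.68

α = 0.68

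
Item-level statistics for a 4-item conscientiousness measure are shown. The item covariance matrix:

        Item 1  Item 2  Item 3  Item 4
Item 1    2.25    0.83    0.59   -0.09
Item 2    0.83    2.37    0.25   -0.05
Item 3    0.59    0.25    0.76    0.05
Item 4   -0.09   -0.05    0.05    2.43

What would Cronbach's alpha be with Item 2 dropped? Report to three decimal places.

Remaining items: Item 1, Item 3, Item 4 (k = 3).
Σσᵢ² = 2.25 + 0.76 + 2.43 = 5.44
Var(T) = 5.44 + 2 × 0.55 = 6.54
α (item deleted) = (3/2)·(1 − 5.44/6.54) = 0.252

α = 0.252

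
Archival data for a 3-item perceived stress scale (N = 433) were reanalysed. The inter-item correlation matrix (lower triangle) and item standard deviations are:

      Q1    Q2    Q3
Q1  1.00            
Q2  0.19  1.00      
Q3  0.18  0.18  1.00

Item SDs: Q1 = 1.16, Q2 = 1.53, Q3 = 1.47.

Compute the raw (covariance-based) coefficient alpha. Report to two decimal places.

Σσ²ᵢ = 1.16² + 1.53² + 1.47² = 5.8474
Covariances σ_ij = r_ij · s_i · s_j:
  σ(Q1,Q2) = 0.19 × 1.16 × 1.53 = 0.3372
  σ(Q1,Q3) = 0.18 × 1.16 × 1.47 = 0.3069
  σ(Q2,Q3) = 0.18 × 1.53 × 1.47 = 0.4048
σ²_T = Σσ²ᵢ + 2·Σσ_ij = 5.8474 + 2 × 1.0489 = 7.9452
α = (3/2)·(1 − 5.8474/7.9452) = 0.40

coefficient alpha = 0.40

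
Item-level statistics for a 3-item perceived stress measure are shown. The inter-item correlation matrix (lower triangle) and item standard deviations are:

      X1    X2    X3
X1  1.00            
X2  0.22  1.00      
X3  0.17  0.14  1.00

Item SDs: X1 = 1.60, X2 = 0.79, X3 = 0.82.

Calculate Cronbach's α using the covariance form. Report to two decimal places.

Σσ²ᵢ = 1.60² + 0.79² + 0.82² = 3.8565
Covariances σ_ij = r_ij · s_i · s_j:
  σ(X1,X2) = 0.22 × 1.60 × 0.79 = 0.2781
  σ(X1,X3) = 0.17 × 1.60 × 0.82 = 0.2230
  σ(X2,X3) = 0.14 × 0.79 × 0.82 = 0.0907
σ²_T = Σσ²ᵢ + 2·Σσ_ij = 3.8565 + 2 × 0.5918 = 5.0401
α = (3/2)·(1 − 3.8565/5.0401) = 0.35

α = 0.35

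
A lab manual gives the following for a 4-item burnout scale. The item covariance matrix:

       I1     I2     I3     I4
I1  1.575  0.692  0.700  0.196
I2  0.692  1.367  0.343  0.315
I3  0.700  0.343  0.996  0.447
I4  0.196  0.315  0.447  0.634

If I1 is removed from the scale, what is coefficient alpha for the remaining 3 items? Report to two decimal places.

coefficient alpha = 0.64

Remaining items: I2, I3, I4 (k = 3).
Σσᵢ² = 1.367 + 0.996 + 0.634 = 2.997
σ²_total = 2.997 + 2 × 1.105 = 5.207
α (item deleted) = (3/2)·(1 − 2.997/5.207) = 0.64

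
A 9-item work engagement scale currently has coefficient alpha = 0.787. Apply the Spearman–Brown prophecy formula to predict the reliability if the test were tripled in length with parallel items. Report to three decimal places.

predicted reliability = 0.917

Length factor m = 3
α' = m·α / (1 + (m−1)·α)
   = 3 × 0.787 / (1 + (3 − 1) × 0.787)
   = 2.3610 / 2.5740 = 0.917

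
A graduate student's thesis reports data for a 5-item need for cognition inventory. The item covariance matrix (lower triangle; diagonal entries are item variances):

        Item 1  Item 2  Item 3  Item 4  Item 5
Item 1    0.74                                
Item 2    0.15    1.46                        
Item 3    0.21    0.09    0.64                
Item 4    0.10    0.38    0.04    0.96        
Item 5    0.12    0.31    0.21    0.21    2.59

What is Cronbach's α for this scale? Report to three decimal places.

ΣVar(i) = 0.74 + 1.46 + 0.64 + 0.96 + 2.59 = 6.39
Σ_{i<j} σ_ij = 1.82
σ²_T = 6.39 + 2 × 1.82 = 10.03
α = (k/(k−1))·(1 − ΣVar(i)/σ²_T) = (5/4)·(1 − 6.39/10.03) = 0.454

Cronbach's α = 0.454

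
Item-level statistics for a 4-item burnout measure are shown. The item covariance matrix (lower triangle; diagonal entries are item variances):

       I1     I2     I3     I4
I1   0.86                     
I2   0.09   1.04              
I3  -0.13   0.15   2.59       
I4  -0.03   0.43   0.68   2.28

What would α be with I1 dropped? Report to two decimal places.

Remaining items: I2, I3, I4 (k = 3).
Σσᵢ² = 1.04 + 2.59 + 2.28 = 5.91
total variance = 5.91 + 2 × 1.26 = 8.43
α (item deleted) = (3/2)·(1 − 5.91/8.43) = 0.45

α = 0.45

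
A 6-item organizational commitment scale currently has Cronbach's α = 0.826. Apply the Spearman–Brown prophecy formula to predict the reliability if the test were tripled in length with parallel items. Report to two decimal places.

predicted reliability = 0.93

Length factor m = 3
α' = m·α / (1 + (m−1)·α)
   = 3 × 0.826 / (1 + (3 − 1) × 0.826)
   = 2.4780 / 2.6520 = 0.93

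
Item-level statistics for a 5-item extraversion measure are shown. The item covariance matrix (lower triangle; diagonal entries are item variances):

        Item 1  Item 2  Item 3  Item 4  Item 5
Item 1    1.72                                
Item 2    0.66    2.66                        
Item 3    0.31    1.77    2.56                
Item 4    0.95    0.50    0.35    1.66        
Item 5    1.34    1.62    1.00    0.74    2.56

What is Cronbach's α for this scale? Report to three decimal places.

Σσ²ᵢ = 1.72 + 2.66 + 2.56 + 1.66 + 2.56 = 11.16
Sum of off-diagonal covariances = 9.24
σ²_T = 11.16 + 2 × 9.24 = 29.64
α = (k/(k−1))·(1 − Σσ²ᵢ/σ²_T) = (5/4)·(1 − 11.16/29.64) = 0.779

Cronbach's α = 0.779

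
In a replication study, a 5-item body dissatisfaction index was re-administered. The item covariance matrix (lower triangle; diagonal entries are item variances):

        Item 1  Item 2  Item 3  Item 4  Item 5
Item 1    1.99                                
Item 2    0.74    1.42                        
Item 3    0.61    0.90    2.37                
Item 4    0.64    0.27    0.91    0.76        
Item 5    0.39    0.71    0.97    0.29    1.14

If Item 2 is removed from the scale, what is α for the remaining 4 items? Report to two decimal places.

α = 0.73

Remaining items: Item 1, Item 3, Item 4, Item 5 (k = 4).
Σσ²ᵢ = 1.99 + 2.37 + 0.76 + 1.14 = 6.26
Var(T) = 6.26 + 2 × 3.81 = 13.88
α (item deleted) = (4/3)·(1 − 6.26/13.88) = 0.73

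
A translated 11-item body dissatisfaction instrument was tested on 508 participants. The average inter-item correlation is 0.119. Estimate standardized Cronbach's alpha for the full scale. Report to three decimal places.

Standardized α = k·r̄ / (1 + (k−1)·r̄) = 11 × 0.119 / (1 + 10 × 0.119)
  = 1.3090 / 2.1900 = 0.598

standardized Cronbach's alpha = 0.598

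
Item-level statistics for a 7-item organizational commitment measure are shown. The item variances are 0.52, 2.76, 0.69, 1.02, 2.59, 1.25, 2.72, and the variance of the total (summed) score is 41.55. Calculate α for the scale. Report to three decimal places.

Σσ²ᵢ = 0.52 + 2.76 + 0.69 + 1.02 + 2.59 + 1.25 + 2.72 = 11.55
α = (k/(k−1))·(1 − Σσ²ᵢ/σ²_total) = (7/6)·(1 − 11.55/41.55) = 0.842

α = 0.842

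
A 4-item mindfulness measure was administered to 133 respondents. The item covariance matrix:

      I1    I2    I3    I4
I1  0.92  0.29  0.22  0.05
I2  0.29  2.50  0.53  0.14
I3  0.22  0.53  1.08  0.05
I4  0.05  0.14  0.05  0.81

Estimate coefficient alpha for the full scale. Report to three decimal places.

coefficient alpha = 0.434

Σσ²ᵢ = 0.92 + 2.50 + 1.08 + 0.81 = 5.31
Sum of off-diagonal covariances = 1.28
σ²_T = 5.31 + 2 × 1.28 = 7.87
α = (k/(k−1))·(1 − Σσ²ᵢ/σ²_T) = (4/3)·(1 − 5.31/7.87) = 0.434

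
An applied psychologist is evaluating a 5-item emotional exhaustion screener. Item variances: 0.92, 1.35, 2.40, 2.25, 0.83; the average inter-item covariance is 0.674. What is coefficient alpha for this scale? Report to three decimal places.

ΣVar(i) = 0.92 + 1.35 + 2.40 + 2.25 + 0.83 = 7.75
Sum of the 10 distinct covariances = 10 × 0.674 = 6.740
total variance = ΣVar(i) + 2·Σcov = 7.75 + 2 × 6.740 = 21.230
α = (5/4)·(1 − 7.75/21.230) = 0.794

coefficient alpha = 0.794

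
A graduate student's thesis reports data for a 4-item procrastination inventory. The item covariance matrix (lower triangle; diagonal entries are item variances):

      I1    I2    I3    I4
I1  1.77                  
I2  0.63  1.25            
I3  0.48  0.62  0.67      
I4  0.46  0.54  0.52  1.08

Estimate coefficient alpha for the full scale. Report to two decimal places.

coefficient alpha = 0.77

Σσ²ᵢ = 1.77 + 1.25 + 0.67 + 1.08 = 4.77
Sum of off-diagonal covariances = 3.25
σ²_total = 4.77 + 2 × 3.25 = 11.27
α = (k/(k−1))·(1 − Σσ²ᵢ/σ²_total) = (4/3)·(1 − 4.77/11.27) = 0.77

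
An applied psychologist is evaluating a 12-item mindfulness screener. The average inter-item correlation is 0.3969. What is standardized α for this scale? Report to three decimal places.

Standardized α = k·r̄ / (1 + (k−1)·r̄) = 12 × 0.3969 / (1 + 11 × 0.3969)
  = 4.7628 / 5.3659 = 0.888

α = 0.888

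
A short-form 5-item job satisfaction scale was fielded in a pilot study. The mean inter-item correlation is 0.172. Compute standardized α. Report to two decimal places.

α = 0.51

Standardized α = k·r̄ / (1 + (k−1)·r̄) = 5 × 0.172 / (1 + 4 × 0.172)
  = 0.8600 / 1.6880 = 0.51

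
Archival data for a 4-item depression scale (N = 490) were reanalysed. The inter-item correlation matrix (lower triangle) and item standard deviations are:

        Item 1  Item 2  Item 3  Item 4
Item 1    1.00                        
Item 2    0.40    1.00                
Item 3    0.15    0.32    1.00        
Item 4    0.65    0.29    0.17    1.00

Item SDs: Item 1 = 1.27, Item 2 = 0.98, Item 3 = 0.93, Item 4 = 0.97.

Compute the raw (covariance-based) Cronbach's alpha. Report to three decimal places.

α = 0.668

Σσ²ᵢ = 1.27² + 0.98² + 0.93² + 0.97² = 4.3791
Covariances σ_ij = r_ij · s_i · s_j:
  σ(Item 1,Item 2) = 0.40 × 1.27 × 0.98 = 0.4978
  σ(Item 1,Item 3) = 0.15 × 1.27 × 0.93 = 0.1772
  σ(Item 1,Item 4) = 0.65 × 1.27 × 0.97 = 0.8007
  σ(Item 2,Item 3) = 0.32 × 0.98 × 0.93 = 0.2916
  σ(Item 2,Item 4) = 0.29 × 0.98 × 0.97 = 0.2757
  σ(Item 3,Item 4) = 0.17 × 0.93 × 0.97 = 0.1534
σ²_T = Σσ²ᵢ + 2·Σσ_ij = 4.3791 + 2 × 2.1964 = 8.7719
α = (4/3)·(1 − 4.3791/8.7719) = 0.668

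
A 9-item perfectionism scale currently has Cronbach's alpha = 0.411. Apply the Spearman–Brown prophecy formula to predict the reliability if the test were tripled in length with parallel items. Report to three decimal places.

Length factor m = 3
α' = m·α / (1 + (m−1)·α)
   = 3 × 0.411 / (1 + (3 − 1) × 0.411)
   = 1.2330 / 1.8220 = 0.677

predicted reliability = 0.677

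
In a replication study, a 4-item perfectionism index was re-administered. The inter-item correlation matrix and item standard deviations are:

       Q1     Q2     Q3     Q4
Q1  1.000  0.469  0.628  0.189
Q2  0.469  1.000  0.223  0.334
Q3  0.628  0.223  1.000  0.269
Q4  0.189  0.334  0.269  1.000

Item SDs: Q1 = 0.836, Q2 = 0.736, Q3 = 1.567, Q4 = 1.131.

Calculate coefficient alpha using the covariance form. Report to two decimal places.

Σσ²ᵢ = 0.836² + 0.736² + 1.567² + 1.131² = 4.9752
Covariances σ_ij = r_ij · s_i · s_j:
  σ(Q1,Q2) = 0.469 × 0.836 × 0.736 = 0.2886
  σ(Q1,Q3) = 0.628 × 0.836 × 1.567 = 0.8227
  σ(Q1,Q4) = 0.189 × 0.836 × 1.131 = 0.1787
  σ(Q2,Q3) = 0.223 × 0.736 × 1.567 = 0.2572
  σ(Q2,Q4) = 0.334 × 0.736 × 1.131 = 0.2780
  σ(Q3,Q4) = 0.269 × 1.567 × 1.131 = 0.4767
σ²_T = Σσ²ᵢ + 2·Σσ_ij = 4.9752 + 2 × 2.3019 = 9.5790
α = (4/3)·(1 − 4.9752/9.5790) = 0.64

coefficient alpha = 0.64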